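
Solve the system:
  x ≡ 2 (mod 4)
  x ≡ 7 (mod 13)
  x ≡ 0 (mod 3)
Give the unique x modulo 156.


Moduli 4, 13, 3 are pairwise coprime; by CRT there is a unique solution modulo M = 4 · 13 · 3 = 156.
Solve pairwise, accumulating the modulus:
  Start with x ≡ 2 (mod 4).
  Combine with x ≡ 7 (mod 13): since gcd(4, 13) = 1, we get a unique residue mod 52.
    Write x = 2 + 4·t and substitute into x ≡ 7 (mod 13): 4·t ≡ 7 − 2 = 5 (mod 13).
    The inverse of 4 mod 13 is 10 (since 4·10 = 40 = 3·13 + 1), so t ≡ 10·5 = 50 ≡ 11 (mod 13).
    Then x = 2 + 4·11 = 46, valid modulo lcm(4, 13) = 52: x ≡ 46 (mod 52).
  Combine with x ≡ 0 (mod 3): since gcd(52, 3) = 1, we get a unique residue mod 156.
    Write x = 46 + 52·t and substitute into x ≡ 0 (mod 3): 52·t ≡ 0 − 46 = -46 (mod 3).
    Reduce coefficients mod 3: 1·t ≡ 2 (mod 3).
    So t ≡ 2 (mod 3).
    Then x = 46 + 52·2 = 150, valid modulo lcm(52, 3) = 156: x ≡ 150 (mod 156).
Verify: 150 mod 4 = 2 ✓, 150 mod 13 = 7 ✓, 150 mod 3 = 0 ✓.

x ≡ 150 (mod 156).


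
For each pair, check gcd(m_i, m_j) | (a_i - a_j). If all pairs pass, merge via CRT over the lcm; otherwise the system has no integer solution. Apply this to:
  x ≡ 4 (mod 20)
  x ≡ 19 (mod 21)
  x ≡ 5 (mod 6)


Moduli 20, 21, 6 are not pairwise coprime, so CRT works modulo lcm(m_i) when all pairwise compatibility conditions hold.
Pairwise compatibility: gcd(m_i, m_j) must divide a_i - a_j for every pair.
Merge one congruence at a time:
  Start: x ≡ 4 (mod 20).
  Combine with x ≡ 19 (mod 21): gcd(20, 21) = 1; 19 - 4 = 15, which IS divisible by 1, so compatible.
    Write x = 4 + 20·t and substitute into x ≡ 19 (mod 21): 20·t ≡ 19 − 4 = 15 (mod 21).
    The inverse of 20 mod 21 is 20 (since 20·20 = 400 = 19·21 + 1), so t ≡ 20·15 = 300 ≡ 6 (mod 21).
    Then x = 4 + 20·6 = 124, valid modulo lcm(20, 21) = 420: x ≡ 124 (mod 420).
  Combine with x ≡ 5 (mod 6): gcd(420, 6) = 6, and 5 - 124 = -119 is NOT divisible by 6.
    ⇒ system is inconsistent (no integer solution).

No solution (the system is inconsistent).


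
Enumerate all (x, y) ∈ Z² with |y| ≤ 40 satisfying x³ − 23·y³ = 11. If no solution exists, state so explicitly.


The equation is x³ - 23y³ = 11. For fixed y, x³ = 23·y³ + 11, so a solution requires the RHS to be a perfect cube.
Strategy: iterate y from -40 to 40, compute RHS = 23·y³ + 11, and check whether it is a (positive or negative) perfect cube.
Check small values of y:
  y = 0: RHS = 11 is not a perfect cube.
  y = 1: RHS = 34 is not a perfect cube.
  y = -1: RHS = -12 is not a perfect cube.
  y = 2: RHS = 195 is not a perfect cube.
  y = -2: RHS = -173 is not a perfect cube.
  y = 3: RHS = 632 is not a perfect cube.
  y = -3: RHS = -610 is not a perfect cube.
Continuing the search up to |y| = 40 finds no solutions either.
No (x, y) in the scanned range satisfies the equation.

No integer solutions with |y| ≤ 40.


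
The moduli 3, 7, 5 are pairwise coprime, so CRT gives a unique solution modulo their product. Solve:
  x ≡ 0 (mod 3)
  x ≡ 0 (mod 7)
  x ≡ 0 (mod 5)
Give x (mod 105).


Moduli 3, 7, 5 are pairwise coprime; by CRT there is a unique solution modulo M = 3 · 7 · 5 = 105.
Solve pairwise, accumulating the modulus:
  Start with x ≡ 0 (mod 3).
  Combine with x ≡ 0 (mod 7): since gcd(3, 7) = 1, we get a unique residue mod 21.
    Write x = 0 + 3·t and substitute into x ≡ 0 (mod 7): 3·t ≡ 0 − 0 = 0 (mod 7).
    The inverse of 3 mod 7 is 5 (since 3·5 = 15 = 2·7 + 1), so t ≡ 5·0 = 0 ≡ 0 (mod 7).
    Then x = 0 + 3·0 = 0, valid modulo lcm(3, 7) = 21: x ≡ 0 (mod 21).
  Combine with x ≡ 0 (mod 5): since gcd(21, 5) = 1, we get a unique residue mod 105.
    Write x = 0 + 21·t and substitute into x ≡ 0 (mod 5): 21·t ≡ 0 − 0 = 0 (mod 5).
    Reduce coefficients mod 5: 1·t ≡ 0 (mod 5).
    So t ≡ 0 (mod 5).
    Then x = 0 + 21·0 = 0, valid modulo lcm(21, 5) = 105: x ≡ 0 (mod 105).
Verify: 0 mod 3 = 0 ✓, 0 mod 7 = 0 ✓, 0 mod 5 = 0 ✓.

x ≡ 0 (mod 105).


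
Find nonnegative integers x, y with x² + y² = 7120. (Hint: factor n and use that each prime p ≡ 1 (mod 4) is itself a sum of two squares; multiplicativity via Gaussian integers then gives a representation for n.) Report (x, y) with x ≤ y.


Step 1: Factor n = 7120 = 2^4 · 5 · 89.
Step 2: Check the mod-4 condition on each prime factor: 2 = 2 (special); 5 ≡ 1 (mod 4), exponent 1; 89 ≡ 1 (mod 4), exponent 1.
All primes ≡ 3 (mod 4) appear to even exponent (or don't appear), so by the two-squares theorem n IS expressible as a sum of two squares.
Step 3: Build a representation. Group n = k² · m with k = 4 and m = 5 · 89 = 445 (a product of primes ≡ 1 (mod 4)); a representation of m scales to one of n via (k·x)² + (k·y)² = k²(x² + y²). Each prime p ≡ 1 (mod 4) is itself a sum of two squares; find a² by testing p − a² for a perfect square:
  5: 5 − 1² = 4 = 2² ⇒ 5 = 1² + 2².
  89: 89 − 1² = 88, 89 − 2² = 85, 89 − 3² = 80, 89 − 4² = 73, 89 − 5² = 64 = 8² ⇒ 89 = 5² + 8².
  Combine using the Brahmagupta–Fibonacci identity (a² + b²)(c² + d²) = (ac − bd)² + (ad + bc)² = (ac + bd)² + (ad − bc)²:
  5 · 89 = 445: from (1² + 2²)(5² + 8²), take (1·5 − 2·8, 1·8 + 2·5) = (5 − 16, 8 + 10) = (-11, 18); dropping signs (only squares matter) gives (11, 18); check 11² + 18² = 121 + 324 = 445 ✓.
  Scale by k = 4: (4·11, 4·18) = (44, 72).
Step 4: Order so x ≤ y and verify: 44² + 72² = 1936 + 5184 = 7120 = n. ✓

n = 7120 = 44² + 72² (one valid representation with x ≤ y).


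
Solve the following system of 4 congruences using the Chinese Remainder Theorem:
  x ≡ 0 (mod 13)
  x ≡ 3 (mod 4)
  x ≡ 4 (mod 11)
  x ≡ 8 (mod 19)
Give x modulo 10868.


Product of moduli M = 13 · 4 · 11 · 19 = 10868.
Merge one congruence at a time:
  Start: x ≡ 0 (mod 13).
  Combine with x ≡ 3 (mod 4); new modulus lcm = 52.
    Write x = 0 + 13·t and substitute into x ≡ 3 (mod 4): 13·t ≡ 3 − 0 = 3 (mod 4).
    Reduce coefficients mod 4: 1·t ≡ 3 (mod 4).
    So t ≡ 3 (mod 4).
    Then x = 0 + 13·3 = 39, valid modulo lcm(13, 4) = 52: x ≡ 39 (mod 52).
  Combine with x ≡ 4 (mod 11); new modulus lcm = 572.
    Write x = 39 + 52·t and substitute into x ≡ 4 (mod 11): 52·t ≡ 4 − 39 = -35 (mod 11).
    Reduce coefficients mod 11: 8·t ≡ 9 (mod 11).
    The inverse of 8 mod 11 is 7 (since 8·7 = 56 = 5·11 + 1), so t ≡ 7·9 = 63 ≡ 8 (mod 11).
    Then x = 39 + 52·8 = 455, valid modulo lcm(52, 11) = 572: x ≡ 455 (mod 572).
  Combine with x ≡ 8 (mod 19); new modulus lcm = 10868.
    Write x = 455 + 572·t and substitute into x ≡ 8 (mod 19): 572·t ≡ 8 − 455 = -447 (mod 19).
    Reduce coefficients mod 19: 2·t ≡ 9 (mod 19).
    The inverse of 2 mod 19 is 10 (since 2·10 = 20 = 1·19 + 1), so t ≡ 10·9 = 90 ≡ 14 (mod 19).
    Then x = 455 + 572·14 = 8463, valid modulo lcm(572, 19) = 10868: x ≡ 8463 (mod 10868).
Verify against each original: 8463 mod 13 = 0, 8463 mod 4 = 3, 8463 mod 11 = 4, 8463 mod 19 = 8.

x ≡ 8463 (mod 10868).


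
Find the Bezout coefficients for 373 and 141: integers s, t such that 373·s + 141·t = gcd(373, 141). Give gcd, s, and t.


Euclidean algorithm on (373, 141) — divide until remainder is 0:
  373 = 2 · 141 + 91
  141 = 1 · 91 + 50
  91 = 1 · 50 + 41
  50 = 1 · 41 + 9
  41 = 4 · 9 + 5
  9 = 1 · 5 + 4
  5 = 1 · 4 + 1
  4 = 4 · 1 + 0
gcd(373, 141) = 1.
Track Bezout coefficients alongside the remainders: start with r₀ = 373 = a·1 + b·0 (s = 1, t = 0) and r₁ = 141 = a·0 + b·1 (s = 0, t = 1); each new remainder r_{k+1} = r_{k-1} − q_k·r_k inherits s_{k+1} = s_{k-1} − q_k·s_k, t_{k+1} = t_{k-1} − q_k·t_k, so r_k = a·s_k + b·t_k at every step:
  q = 2: r = 91, s = 1 − 2·0 = 1, t = 0 − 2·1 = -2  (check: 373·1 + 141·(-2) = 91)
  q = 1: r = 50, s = 0 − 1·1 = -1, t = 1 − 1·(-2) = 3  (check: 373·(-1) + 141·3 = 50)
  q = 1: r = 41, s = 1 − 1·(-1) = 2, t = -2 − 1·3 = -5  (check: 373·2 + 141·(-5) = 41)
  q = 1: r = 9, s = -1 − 1·2 = -3, t = 3 − 1·(-5) = 8  (check: 373·(-3) + 141·8 = 9)
  q = 4: r = 5, s = 2 − 4·(-3) = 14, t = -5 − 4·8 = -37  (check: 373·14 + 141·(-37) = 5)
  q = 1: r = 4, s = -3 − 1·14 = -17, t = 8 − 1·(-37) = 45  (check: 373·(-17) + 141·45 = 4)
  q = 1: r = 1, s = 14 − 1·(-17) = 31, t = -37 − 1·45 = -82  (check: 373·31 + 141·(-82) = 1)
The row with r = 1 (the gcd) gives the Bezout coefficients s = 31, t = -82.
Result: 373 · (31) + 141 · (-82) = 1.

gcd(373, 141) = 1; s = 31, t = -82 (check: 373·31 + 141·(-82) = 1).


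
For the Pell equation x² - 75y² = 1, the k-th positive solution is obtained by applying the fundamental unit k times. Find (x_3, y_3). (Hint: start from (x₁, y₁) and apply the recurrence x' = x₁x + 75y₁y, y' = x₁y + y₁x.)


Step 1: Find the fundamental solution (x₁, y₁) of x² - 75y² = 1.
  Expand √75 as a continued fraction. a₀ = ⌊√75⌋ = 8; iterate m_{k+1} = d_k·a_k − m_k, d_{k+1} = (75 − m_{k+1}²)/d_k, a_{k+1} = ⌊(a₀ + m_{k+1})/d_{k+1}⌋ (starting m₀ = 0, d₀ = 1), with convergents p_k = a_k·p_{k-1} + p_{k-2}, q_k = a_k·q_{k-1} + q_{k-2} (p₋₁ = 1, q₋₁ = 0):
  k = 0: a₀ = 8; p₀/q₀ = 8/1; p₀² − 75·q₀² = 64 − 75 = -11.
  k = 1: m = 8, d = 11, a = ⌊(8 + 8)/11⌋ = 1; p/q = (1·8 + 1)/(1·1 + 0) = 9/1; p² − 75·q² = 81 − 75 = 6.
  k = 2: m = 3, d = 6, a = ⌊(8 + 3)/6⌋ = 1; p/q = (1·9 + 8)/(1·1 + 1) = 17/2; p² − 75·q² = 289 − 300 = -11.
  k = 3: m = 3, d = 11, a = ⌊(8 + 3)/11⌋ = 1; p/q = (1·17 + 9)/(1·2 + 1) = 26/3; p² − 75·q² = 676 − 675 = 1.
  The first convergent with p² − 75·q² = 1 gives the fundamental solution (x₁, y₁) = (26, 3).
Step 2: Apply the recurrence (x_{n+1}, y_{n+1}) = (x₁x_n + 75y₁y_n, x₁y_n + y₁x_n) repeatedly.
  From (x_1, y_1) = (26, 3): x_2 = 26·26 + 75·3·3 = 1351; y_2 = 26·3 + 3·26 = 156.
  From (x_2, y_2) = (1351, 156): x_3 = 26·1351 + 75·3·156 = 70226; y_3 = 26·156 + 3·1351 = 8109.
Step 3: Verify x_3² - 75·y_3² = 4931691076 - 4931691075 = 1 (should be 1). ✓

(x_1, y_1) = (26, 3); (x_3, y_3) = (70226, 8109).


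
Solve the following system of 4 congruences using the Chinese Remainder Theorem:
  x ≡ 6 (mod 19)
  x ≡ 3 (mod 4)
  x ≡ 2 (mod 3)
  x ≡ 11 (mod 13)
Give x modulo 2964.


Product of moduli M = 19 · 4 · 3 · 13 = 2964.
Merge one congruence at a time:
  Start: x ≡ 6 (mod 19).
  Combine with x ≡ 3 (mod 4); new modulus lcm = 76.
    Write x = 6 + 19·t and substitute into x ≡ 3 (mod 4): 19·t ≡ 3 − 6 = -3 (mod 4).
    Reduce coefficients mod 4: 3·t ≡ 1 (mod 4).
    The inverse of 3 mod 4 is 3 (since 3·3 = 9 = 2·4 + 1), so t ≡ 3·1 = 3 ≡ 3 (mod 4).
    Then x = 6 + 19·3 = 63, valid modulo lcm(19, 4) = 76: x ≡ 63 (mod 76).
  Combine with x ≡ 2 (mod 3); new modulus lcm = 228.
    Write x = 63 + 76·t and substitute into x ≡ 2 (mod 3): 76·t ≡ 2 − 63 = -61 (mod 3).
    Reduce coefficients mod 3: 1·t ≡ 2 (mod 3).
    So t ≡ 2 (mod 3).
    Then x = 63 + 76·2 = 215, valid modulo lcm(76, 3) = 228: x ≡ 215 (mod 228).
  Combine with x ≡ 11 (mod 13); new modulus lcm = 2964.
    Write x = 215 + 228·t and substitute into x ≡ 11 (mod 13): 228·t ≡ 11 − 215 = -204 (mod 13).
    Reduce coefficients mod 13: 7·t ≡ 4 (mod 13).
    The inverse of 7 mod 13 is 2 (since 7·2 = 14 = 1·13 + 1), so t ≡ 2·4 = 8 ≡ 8 (mod 13).
    Then x = 215 + 228·8 = 2039, valid modulo lcm(228, 13) = 2964: x ≡ 2039 (mod 2964).
Verify against each original: 2039 mod 19 = 6, 2039 mod 4 = 3, 2039 mod 3 = 2, 2039 mod 13 = 11.

x ≡ 2039 (mod 2964).


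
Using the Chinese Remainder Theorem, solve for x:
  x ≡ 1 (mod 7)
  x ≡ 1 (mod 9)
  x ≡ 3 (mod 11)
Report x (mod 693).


Moduli 7, 9, 11 are pairwise coprime; by CRT there is a unique solution modulo M = 7 · 9 · 11 = 693.
Solve pairwise, accumulating the modulus:
  Start with x ≡ 1 (mod 7).
  Combine with x ≡ 1 (mod 9): since gcd(7, 9) = 1, we get a unique residue mod 63.
    Write x = 1 + 7·t and substitute into x ≡ 1 (mod 9): 7·t ≡ 1 − 1 = 0 (mod 9).
    The inverse of 7 mod 9 is 4 (since 7·4 = 28 = 3·9 + 1), so t ≡ 4·0 = 0 ≡ 0 (mod 9).
    Then x = 1 + 7·0 = 1, valid modulo lcm(7, 9) = 63: x ≡ 1 (mod 63).
  Combine with x ≡ 3 (mod 11): since gcd(63, 11) = 1, we get a unique residue mod 693.
    Write x = 1 + 63·t and substitute into x ≡ 3 (mod 11): 63·t ≡ 3 − 1 = 2 (mod 11).
    Reduce coefficients mod 11: 8·t ≡ 2 (mod 11).
    The inverse of 8 mod 11 is 7 (since 8·7 = 56 = 5·11 + 1), so t ≡ 7·2 = 14 ≡ 3 (mod 11).
    Then x = 1 + 63·3 = 190, valid modulo lcm(63, 11) = 693: x ≡ 190 (mod 693).
Verify: 190 mod 7 = 1 ✓, 190 mod 9 = 1 ✓, 190 mod 11 = 3 ✓.

x ≡ 190 (mod 693).


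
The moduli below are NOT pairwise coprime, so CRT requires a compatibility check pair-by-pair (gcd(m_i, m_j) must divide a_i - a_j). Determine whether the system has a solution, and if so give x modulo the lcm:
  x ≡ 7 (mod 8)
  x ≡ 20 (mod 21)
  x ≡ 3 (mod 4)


Moduli 8, 21, 4 are not pairwise coprime, so CRT works modulo lcm(m_i) when all pairwise compatibility conditions hold.
Pairwise compatibility: gcd(m_i, m_j) must divide a_i - a_j for every pair.
Merge one congruence at a time:
  Start: x ≡ 7 (mod 8).
  Combine with x ≡ 20 (mod 21): gcd(8, 21) = 1; 20 - 7 = 13, which IS divisible by 1, so compatible.
    Write x = 7 + 8·t and substitute into x ≡ 20 (mod 21): 8·t ≡ 20 − 7 = 13 (mod 21).
    The inverse of 8 mod 21 is 8 (since 8·8 = 64 = 3·21 + 1), so t ≡ 8·13 = 104 ≡ 20 (mod 21).
    Then x = 7 + 8·20 = 167, valid modulo lcm(8, 21) = 168: x ≡ 167 (mod 168).
  Combine with x ≡ 3 (mod 4): gcd(168, 4) = 4; 3 - 167 = -164, which IS divisible by 4, so compatible.
    Write x = 167 + 168·t and substitute into x ≡ 3 (mod 4): 168·t ≡ 3 − 167 = -164 (mod 4).
    Divide the congruence (and modulus) by g = 4: 42·t ≡ -41 (mod 1).
    Modulo 1 every t works; take t = 0.
    Then x = 167 + 168·0 = 167, valid modulo lcm(168, 4) = 168: x ≡ 167 (mod 168).
Verify: 167 mod 8 = 7, 167 mod 21 = 20, 167 mod 4 = 3.

x ≡ 167 (mod 168).


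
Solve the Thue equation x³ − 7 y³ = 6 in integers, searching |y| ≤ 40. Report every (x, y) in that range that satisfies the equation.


The equation is x³ - 7y³ = 6. For fixed y, x³ = 7·y³ + 6, so a solution requires the RHS to be a perfect cube.
Strategy: iterate y from -40 to 40, compute RHS = 7·y³ + 6, and check whether it is a (positive or negative) perfect cube.
Check small values of y:
  y = 0: RHS = 6 is not a perfect cube.
  y = 1: RHS = 13 is not a perfect cube.
  y = -1: RHS = -1 = (-1)³ ⇒ x = -1 works.
  y = 2: RHS = 62 is not a perfect cube.
  y = -2: RHS = -50 is not a perfect cube.
  y = 3: RHS = 195 is not a perfect cube.
  y = -3: RHS = -183 is not a perfect cube.
Continuing the search up to |y| = 40 finds no further solutions beyond those listed.
Collected solutions: (-1, -1).

Solutions (with |y| ≤ 40): (-1, -1).


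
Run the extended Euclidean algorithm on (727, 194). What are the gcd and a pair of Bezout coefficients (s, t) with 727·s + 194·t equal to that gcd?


Euclidean algorithm on (727, 194) — divide until remainder is 0:
  727 = 3 · 194 + 145
  194 = 1 · 145 + 49
  145 = 2 · 49 + 47
  49 = 1 · 47 + 2
  47 = 23 · 2 + 1
  2 = 2 · 1 + 0
gcd(727, 194) = 1.
Track Bezout coefficients alongside the remainders: start with r₀ = 727 = a·1 + b·0 (s = 1, t = 0) and r₁ = 194 = a·0 + b·1 (s = 0, t = 1); each new remainder r_{k+1} = r_{k-1} − q_k·r_k inherits s_{k+1} = s_{k-1} − q_k·s_k, t_{k+1} = t_{k-1} − q_k·t_k, so r_k = a·s_k + b·t_k at every step:
  q = 3: r = 145, s = 1 − 3·0 = 1, t = 0 − 3·1 = -3  (check: 727·1 + 194·(-3) = 145)
  q = 1: r = 49, s = 0 − 1·1 = -1, t = 1 − 1·(-3) = 4  (check: 727·(-1) + 194·4 = 49)
  q = 2: r = 47, s = 1 − 2·(-1) = 3, t = -3 − 2·4 = -11  (check: 727·3 + 194·(-11) = 47)
  q = 1: r = 2, s = -1 − 1·3 = -4, t = 4 − 1·(-11) = 15  (check: 727·(-4) + 194·15 = 2)
  q = 23: r = 1, s = 3 − 23·(-4) = 95, t = -11 − 23·15 = -356  (check: 727·95 + 194·(-356) = 1)
The row with r = 1 (the gcd) gives the Bezout coefficients s = 95, t = -356.
Result: 727 · (95) + 194 · (-356) = 1.

gcd(727, 194) = 1; s = 95, t = -356 (check: 727·95 + 194·(-356) = 1).


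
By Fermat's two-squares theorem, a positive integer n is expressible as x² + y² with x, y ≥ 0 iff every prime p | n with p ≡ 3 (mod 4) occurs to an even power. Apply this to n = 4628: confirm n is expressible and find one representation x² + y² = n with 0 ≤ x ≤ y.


Step 1: Factor n = 4628 = 2^2 · 13 · 89.
Step 2: Check the mod-4 condition on each prime factor: 2 = 2 (special); 13 ≡ 1 (mod 4), exponent 1; 89 ≡ 1 (mod 4), exponent 1.
All primes ≡ 3 (mod 4) appear to even exponent (or don't appear), so by the two-squares theorem n IS expressible as a sum of two squares.
Step 3: Build a representation. Group n = k² · m with k = 2 and m = 13 · 89 = 1157 (a product of primes ≡ 1 (mod 4)); a representation of m scales to one of n via (k·x)² + (k·y)² = k²(x² + y²). Each prime p ≡ 1 (mod 4) is itself a sum of two squares; find a² by testing p − a² for a perfect square:
  13: 13 − 1² = 12, 13 − 2² = 9 = 3² ⇒ 13 = 2² + 3².
  89: 89 − 1² = 88, 89 − 2² = 85, 89 − 3² = 80, 89 − 4² = 73, 89 − 5² = 64 = 8² ⇒ 89 = 5² + 8².
  Combine using the Brahmagupta–Fibonacci identity (a² + b²)(c² + d²) = (ac − bd)² + (ad + bc)² = (ac + bd)² + (ad − bc)²:
  13 · 89 = 1157: from (2² + 3²)(5² + 8²), take (2·5 − 3·8, 2·8 + 3·5) = (10 − 24, 16 + 15) = (-14, 31); dropping signs (only squares matter) gives (14, 31); check 14² + 31² = 196 + 961 = 1157 ✓.
  Scale by k = 2: (2·14, 2·31) = (28, 62).
Step 4: Order so x ≤ y and verify: 28² + 62² = 784 + 3844 = 4628 = n. ✓

n = 4628 = 28² + 62² (one valid representation with x ≤ y).


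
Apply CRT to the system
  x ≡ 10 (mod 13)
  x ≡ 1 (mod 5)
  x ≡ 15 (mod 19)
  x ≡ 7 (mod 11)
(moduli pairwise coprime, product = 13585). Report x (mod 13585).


Product of moduli M = 13 · 5 · 19 · 11 = 13585.
Merge one congruence at a time:
  Start: x ≡ 10 (mod 13).
  Combine with x ≡ 1 (mod 5); new modulus lcm = 65.
    Write x = 10 + 13·t and substitute into x ≡ 1 (mod 5): 13·t ≡ 1 − 10 = -9 (mod 5).
    Reduce coefficients mod 5: 3·t ≡ 1 (mod 5).
    The inverse of 3 mod 5 is 2 (since 3·2 = 6 = 1·5 + 1), so t ≡ 2·1 = 2 ≡ 2 (mod 5).
    Then x = 10 + 13·2 = 36, valid modulo lcm(13, 5) = 65: x ≡ 36 (mod 65).
  Combine with x ≡ 15 (mod 19); new modulus lcm = 1235.
    Write x = 36 + 65·t and substitute into x ≡ 15 (mod 19): 65·t ≡ 15 − 36 = -21 (mod 19).
    Reduce coefficients mod 19: 8·t ≡ 17 (mod 19).
    The inverse of 8 mod 19 is 12 (since 8·12 = 96 = 5·19 + 1), so t ≡ 12·17 = 204 ≡ 14 (mod 19).
    Then x = 36 + 65·14 = 946, valid modulo lcm(65, 19) = 1235: x ≡ 946 (mod 1235).
  Combine with x ≡ 7 (mod 11); new modulus lcm = 13585.
    Write x = 946 + 1235·t and substitute into x ≡ 7 (mod 11): 1235·t ≡ 7 − 946 = -939 (mod 11).
    Reduce coefficients mod 11: 3·t ≡ 7 (mod 11).
    The inverse of 3 mod 11 is 4 (since 3·4 = 12 = 1·11 + 1), so t ≡ 4·7 = 28 ≡ 6 (mod 11).
    Then x = 946 + 1235·6 = 8356, valid modulo lcm(1235, 11) = 13585: x ≡ 8356 (mod 13585).
Verify against each original: 8356 mod 13 = 10, 8356 mod 5 = 1, 8356 mod 19 = 15, 8356 mod 11 = 7.

x ≡ 8356 (mod 13585).


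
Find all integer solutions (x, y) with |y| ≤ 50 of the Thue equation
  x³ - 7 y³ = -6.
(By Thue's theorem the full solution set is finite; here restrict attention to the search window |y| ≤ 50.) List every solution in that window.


The equation is x³ - 7y³ = -6. For fixed y, x³ = 7·y³ − 6, so a solution requires the RHS to be a perfect cube.
Strategy: iterate y from -50 to 50, compute RHS = 7·y³ − 6, and check whether it is a (positive or negative) perfect cube.
Check small values of y:
  y = 0: RHS = -6 is not a perfect cube.
  y = 1: RHS = 1 = (1)³ ⇒ x = 1 works.
  y = -1: RHS = -13 is not a perfect cube.
  y = 2: RHS = 50 is not a perfect cube.
  y = -2: RHS = -62 is not a perfect cube.
  y = 3: RHS = 183 is not a perfect cube.
  y = -3: RHS = -195 is not a perfect cube.
Continuing the search up to |y| = 50 finds no further solutions beyond those listed.
Collected solutions: (1, 1).

Solutions (with |y| ≤ 50): (1, 1).


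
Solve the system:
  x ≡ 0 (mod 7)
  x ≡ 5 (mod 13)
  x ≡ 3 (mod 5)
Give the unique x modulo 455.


Moduli 7, 13, 5 are pairwise coprime; by CRT there is a unique solution modulo M = 7 · 13 · 5 = 455.
Solve pairwise, accumulating the modulus:
  Start with x ≡ 0 (mod 7).
  Combine with x ≡ 5 (mod 13): since gcd(7, 13) = 1, we get a unique residue mod 91.
    Write x = 0 + 7·t and substitute into x ≡ 5 (mod 13): 7·t ≡ 5 − 0 = 5 (mod 13).
    The inverse of 7 mod 13 is 2 (since 7·2 = 14 = 1·13 + 1), so t ≡ 2·5 = 10 ≡ 10 (mod 13).
    Then x = 0 + 7·10 = 70, valid modulo lcm(7, 13) = 91: x ≡ 70 (mod 91).
  Combine with x ≡ 3 (mod 5): since gcd(91, 5) = 1, we get a unique residue mod 455.
    Write x = 70 + 91·t and substitute into x ≡ 3 (mod 5): 91·t ≡ 3 − 70 = -67 (mod 5).
    Reduce coefficients mod 5: 1·t ≡ 3 (mod 5).
    So t ≡ 3 (mod 5).
    Then x = 70 + 91·3 = 343, valid modulo lcm(91, 5) = 455: x ≡ 343 (mod 455).
Verify: 343 mod 7 = 0 ✓, 343 mod 13 = 5 ✓, 343 mod 5 = 3 ✓.

x ≡ 343 (mod 455).


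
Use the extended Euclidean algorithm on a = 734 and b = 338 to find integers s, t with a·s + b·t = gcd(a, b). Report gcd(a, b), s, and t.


Euclidean algorithm on (734, 338) — divide until remainder is 0:
  734 = 2 · 338 + 58
  338 = 5 · 58 + 48
  58 = 1 · 48 + 10
  48 = 4 · 10 + 8
  10 = 1 · 8 + 2
  8 = 4 · 2 + 0
gcd(734, 338) = 2.
Track Bezout coefficients alongside the remainders: start with r₀ = 734 = a·1 + b·0 (s = 1, t = 0) and r₁ = 338 = a·0 + b·1 (s = 0, t = 1); each new remainder r_{k+1} = r_{k-1} − q_k·r_k inherits s_{k+1} = s_{k-1} − q_k·s_k, t_{k+1} = t_{k-1} − q_k·t_k, so r_k = a·s_k + b·t_k at every step:
  q = 2: r = 58, s = 1 − 2·0 = 1, t = 0 − 2·1 = -2  (check: 734·1 + 338·(-2) = 58)
  q = 5: r = 48, s = 0 − 5·1 = -5, t = 1 − 5·(-2) = 11  (check: 734·(-5) + 338·11 = 48)
  q = 1: r = 10, s = 1 − 1·(-5) = 6, t = -2 − 1·11 = -13  (check: 734·6 + 338·(-13) = 10)
  q = 4: r = 8, s = -5 − 4·6 = -29, t = 11 − 4·(-13) = 63  (check: 734·(-29) + 338·63 = 8)
  q = 1: r = 2, s = 6 − 1·(-29) = 35, t = -13 − 1·63 = -76  (check: 734·35 + 338·(-76) = 2)
The row with r = 2 (the gcd) gives the Bezout coefficients s = 35, t = -76.
Result: 734 · (35) + 338 · (-76) = 2.

gcd(734, 338) = 2; s = 35, t = -76 (check: 734·35 + 338·(-76) = 2).


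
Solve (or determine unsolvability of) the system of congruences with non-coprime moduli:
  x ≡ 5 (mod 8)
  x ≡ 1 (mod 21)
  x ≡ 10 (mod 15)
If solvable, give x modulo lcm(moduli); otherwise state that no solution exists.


Moduli 8, 21, 15 are not pairwise coprime, so CRT works modulo lcm(m_i) when all pairwise compatibility conditions hold.
Pairwise compatibility: gcd(m_i, m_j) must divide a_i - a_j for every pair.
Merge one congruence at a time:
  Start: x ≡ 5 (mod 8).
  Combine with x ≡ 1 (mod 21): gcd(8, 21) = 1; 1 - 5 = -4, which IS divisible by 1, so compatible.
    Write x = 5 + 8·t and substitute into x ≡ 1 (mod 21): 8·t ≡ 1 − 5 = -4 (mod 21).
    Reduce coefficients mod 21: 8·t ≡ 17 (mod 21).
    The inverse of 8 mod 21 is 8 (since 8·8 = 64 = 3·21 + 1), so t ≡ 8·17 = 136 ≡ 10 (mod 21).
    Then x = 5 + 8·10 = 85, valid modulo lcm(8, 21) = 168: x ≡ 85 (mod 168).
  Combine with x ≡ 10 (mod 15): gcd(168, 15) = 3; 10 - 85 = -75, which IS divisible by 3, so compatible.
    Write x = 85 + 168·t and substitute into x ≡ 10 (mod 15): 168·t ≡ 10 − 85 = -75 (mod 15).
    Divide the congruence (and modulus) by g = 3: 56·t ≡ -25 (mod 5).
    Reduce coefficients mod 5: 1·t ≡ 0 (mod 5).
    So t ≡ 0 (mod 5).
    Then x = 85 + 168·0 = 85, valid modulo lcm(168, 15) = 840: x ≡ 85 (mod 840).
Verify: 85 mod 8 = 5, 85 mod 21 = 1, 85 mod 15 = 10.

x ≡ 85 (mod 840).


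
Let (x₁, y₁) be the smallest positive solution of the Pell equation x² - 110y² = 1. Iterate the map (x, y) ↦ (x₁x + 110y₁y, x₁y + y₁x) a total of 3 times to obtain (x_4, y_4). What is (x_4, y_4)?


Step 1: Find the fundamental solution (x₁, y₁) of x² - 110y² = 1.
  Expand √110 as a continued fraction. a₀ = ⌊√110⌋ = 10; iterate m_{k+1} = d_k·a_k − m_k, d_{k+1} = (110 − m_{k+1}²)/d_k, a_{k+1} = ⌊(a₀ + m_{k+1})/d_{k+1}⌋ (starting m₀ = 0, d₀ = 1), with convergents p_k = a_k·p_{k-1} + p_{k-2}, q_k = a_k·q_{k-1} + q_{k-2} (p₋₁ = 1, q₋₁ = 0):
  k = 0: a₀ = 10; p₀/q₀ = 10/1; p₀² − 110·q₀² = 100 − 110 = -10.
  k = 1: m = 10, d = 10, a = ⌊(10 + 10)/10⌋ = 2; p/q = (2·10 + 1)/(2·1 + 0) = 21/2; p² − 110·q² = 441 − 440 = 1.
  The first convergent with p² − 110·q² = 1 gives the fundamental solution (x₁, y₁) = (21, 2).
Step 2: Apply the recurrence (x_{n+1}, y_{n+1}) = (x₁x_n + 110y₁y_n, x₁y_n + y₁x_n) repeatedly.
  From (x_1, y_1) = (21, 2): x_2 = 21·21 + 110·2·2 = 881; y_2 = 21·2 + 2·21 = 84.
  From (x_2, y_2) = (881, 84): x_3 = 21·881 + 110·2·84 = 36981; y_3 = 21·84 + 2·881 = 3526.
  From (x_3, y_3) = (36981, 3526): x_4 = 21·36981 + 110·2·3526 = 1552321; y_4 = 21·3526 + 2·36981 = 148008.
Step 3: Verify x_4² - 110·y_4² = 2409700487041 - 2409700487040 = 1 (should be 1). ✓

(x_1, y_1) = (21, 2); (x_4, y_4) = (1552321, 148008).


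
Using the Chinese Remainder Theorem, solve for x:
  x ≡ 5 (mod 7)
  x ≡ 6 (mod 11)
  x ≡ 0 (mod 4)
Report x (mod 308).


Moduli 7, 11, 4 are pairwise coprime; by CRT there is a unique solution modulo M = 7 · 11 · 4 = 308.
Solve pairwise, accumulating the modulus:
  Start with x ≡ 5 (mod 7).
  Combine with x ≡ 6 (mod 11): since gcd(7, 11) = 1, we get a unique residue mod 77.
    Write x = 5 + 7·t and substitute into x ≡ 6 (mod 11): 7·t ≡ 6 − 5 = 1 (mod 11).
    The inverse of 7 mod 11 is 8 (since 7·8 = 56 = 5·11 + 1), so t ≡ 8·1 = 8 ≡ 8 (mod 11).
    Then x = 5 + 7·8 = 61, valid modulo lcm(7, 11) = 77: x ≡ 61 (mod 77).
  Combine with x ≡ 0 (mod 4): since gcd(77, 4) = 1, we get a unique residue mod 308.
    Write x = 61 + 77·t and substitute into x ≡ 0 (mod 4): 77·t ≡ 0 − 61 = -61 (mod 4).
    Reduce coefficients mod 4: 1·t ≡ 3 (mod 4).
    So t ≡ 3 (mod 4).
    Then x = 61 + 77·3 = 292, valid modulo lcm(77, 4) = 308: x ≡ 292 (mod 308).
Verify: 292 mod 7 = 5 ✓, 292 mod 11 = 6 ✓, 292 mod 4 = 0 ✓.

x ≡ 292 (mod 308).


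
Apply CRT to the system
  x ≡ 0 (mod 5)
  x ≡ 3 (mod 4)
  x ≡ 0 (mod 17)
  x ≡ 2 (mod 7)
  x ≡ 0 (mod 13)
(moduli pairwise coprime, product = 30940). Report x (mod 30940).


Product of moduli M = 5 · 4 · 17 · 7 · 13 = 30940.
Merge one congruence at a time:
  Start: x ≡ 0 (mod 5).
  Combine with x ≡ 3 (mod 4); new modulus lcm = 20.
    Write x = 0 + 5·t and substitute into x ≡ 3 (mod 4): 5·t ≡ 3 − 0 = 3 (mod 4).
    Reduce coefficients mod 4: 1·t ≡ 3 (mod 4).
    So t ≡ 3 (mod 4).
    Then x = 0 + 5·3 = 15, valid modulo lcm(5, 4) = 20: x ≡ 15 (mod 20).
  Combine with x ≡ 0 (mod 17); new modulus lcm = 340.
    Write x = 15 + 20·t and substitute into x ≡ 0 (mod 17): 20·t ≡ 0 − 15 = -15 (mod 17).
    Reduce coefficients mod 17: 3·t ≡ 2 (mod 17).
    The inverse of 3 mod 17 is 6 (since 3·6 = 18 = 1·17 + 1), so t ≡ 6·2 = 12 ≡ 12 (mod 17).
    Then x = 15 + 20·12 = 255, valid modulo lcm(20, 17) = 340: x ≡ 255 (mod 340).
  Combine with x ≡ 2 (mod 7); new modulus lcm = 2380.
    Write x = 255 + 340·t and substitute into x ≡ 2 (mod 7): 340·t ≡ 2 − 255 = -253 (mod 7).
    Reduce coefficients mod 7: 4·t ≡ 6 (mod 7).
    The inverse of 4 mod 7 is 2 (since 4·2 = 8 = 1·7 + 1), so t ≡ 2·6 = 12 ≡ 5 (mod 7).
    Then x = 255 + 340·5 = 1955, valid modulo lcm(340, 7) = 2380: x ≡ 1955 (mod 2380).
  Combine with x ≡ 0 (mod 13); new modulus lcm = 30940.
    Write x = 1955 + 2380·t and substitute into x ≡ 0 (mod 13): 2380·t ≡ 0 − 1955 = -1955 (mod 13).
    Reduce coefficients mod 13: 1·t ≡ 8 (mod 13).
    So t ≡ 8 (mod 13).
    Then x = 1955 + 2380·8 = 20995, valid modulo lcm(2380, 13) = 30940: x ≡ 20995 (mod 30940).
Verify against each original: 20995 mod 5 = 0, 20995 mod 4 = 3, 20995 mod 17 = 0, 20995 mod 7 = 2, 20995 mod 13 = 0.

x ≡ 20995 (mod 30940).


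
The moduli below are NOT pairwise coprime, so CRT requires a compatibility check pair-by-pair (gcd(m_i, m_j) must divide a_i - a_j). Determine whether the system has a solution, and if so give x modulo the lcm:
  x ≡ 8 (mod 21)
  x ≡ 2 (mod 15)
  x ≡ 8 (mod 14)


Moduli 21, 15, 14 are not pairwise coprime, so CRT works modulo lcm(m_i) when all pairwise compatibility conditions hold.
Pairwise compatibility: gcd(m_i, m_j) must divide a_i - a_j for every pair.
Merge one congruence at a time:
  Start: x ≡ 8 (mod 21).
  Combine with x ≡ 2 (mod 15): gcd(21, 15) = 3; 2 - 8 = -6, which IS divisible by 3, so compatible.
    Write x = 8 + 21·t and substitute into x ≡ 2 (mod 15): 21·t ≡ 2 − 8 = -6 (mod 15).
    Divide the congruence (and modulus) by g = 3: 7·t ≡ -2 (mod 5).
    Reduce coefficients mod 5: 2·t ≡ 3 (mod 5).
    The inverse of 2 mod 5 is 3 (since 2·3 = 6 = 1·5 + 1), so t ≡ 3·3 = 9 ≡ 4 (mod 5).
    Then x = 8 + 21·4 = 92, valid modulo lcm(21, 15) = 105: x ≡ 92 (mod 105).
  Combine with x ≡ 8 (mod 14): gcd(105, 14) = 7; 8 - 92 = -84, which IS divisible by 7, so compatible.
    Write x = 92 + 105·t and substitute into x ≡ 8 (mod 14): 105·t ≡ 8 − 92 = -84 (mod 14).
    Divide the congruence (and modulus) by g = 7: 15·t ≡ -12 (mod 2).
    Reduce coefficients mod 2: 1·t ≡ 0 (mod 2).
    So t ≡ 0 (mod 2).
    Then x = 92 + 105·0 = 92, valid modulo lcm(105, 14) = 210: x ≡ 92 (mod 210).
Verify: 92 mod 21 = 8, 92 mod 15 = 2, 92 mod 14 = 8.

x ≡ 92 (mod 210).


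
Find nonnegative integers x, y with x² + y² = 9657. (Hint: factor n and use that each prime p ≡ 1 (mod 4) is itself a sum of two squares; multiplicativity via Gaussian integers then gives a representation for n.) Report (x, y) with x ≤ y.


Step 1: Factor n = 9657 = 3^2 · 29 · 37.
Step 2: Check the mod-4 condition on each prime factor: 3 ≡ 3 (mod 4), exponent 2 (must be even); 29 ≡ 1 (mod 4), exponent 1; 37 ≡ 1 (mod 4), exponent 1.
All primes ≡ 3 (mod 4) appear to even exponent (or don't appear), so by the two-squares theorem n IS expressible as a sum of two squares.
Step 3: Build a representation. Group n = k² · m with k = 3 and m = 29 · 37 = 1073 (a product of primes ≡ 1 (mod 4)); a representation of m scales to one of n via (k·x)² + (k·y)² = k²(x² + y²). Each prime p ≡ 1 (mod 4) is itself a sum of two squares; find a² by testing p − a² for a perfect square:
  29: 29 − 1² = 28, 29 − 2² = 25 = 5² ⇒ 29 = 2² + 5².
  37: 37 − 1² = 36 = 6² ⇒ 37 = 1² + 6².
  Combine using the Brahmagupta–Fibonacci identity (a² + b²)(c² + d²) = (ac − bd)² + (ad + bc)² = (ac + bd)² + (ad − bc)²:
  29 · 37 = 1073: from (2² + 5²)(1² + 6²), take (2·1 − 5·6, 2·6 + 5·1) = (2 − 30, 12 + 5) = (-28, 17); dropping signs (only squares matter) gives (28, 17); check 28² + 17² = 784 + 289 = 1073 ✓.
  Scale by k = 3: (3·28, 3·17) = (84, 51).
Step 4: Order so x ≤ y and verify: 51² + 84² = 2601 + 7056 = 9657 = n. ✓

n = 9657 = 51² + 84² (one valid representation with x ≤ y).


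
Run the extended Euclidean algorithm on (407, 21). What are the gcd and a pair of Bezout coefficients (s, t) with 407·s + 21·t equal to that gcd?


Euclidean algorithm on (407, 21) — divide until remainder is 0:
  407 = 19 · 21 + 8
  21 = 2 · 8 + 5
  8 = 1 · 5 + 3
  5 = 1 · 3 + 2
  3 = 1 · 2 + 1
  2 = 2 · 1 + 0
gcd(407, 21) = 1.
Track Bezout coefficients alongside the remainders: start with r₀ = 407 = a·1 + b·0 (s = 1, t = 0) and r₁ = 21 = a·0 + b·1 (s = 0, t = 1); each new remainder r_{k+1} = r_{k-1} − q_k·r_k inherits s_{k+1} = s_{k-1} − q_k·s_k, t_{k+1} = t_{k-1} − q_k·t_k, so r_k = a·s_k + b·t_k at every step:
  q = 19: r = 8, s = 1 − 19·0 = 1, t = 0 − 19·1 = -19  (check: 407·1 + 21·(-19) = 8)
  q = 2: r = 5, s = 0 − 2·1 = -2, t = 1 − 2·(-19) = 39  (check: 407·(-2) + 21·39 = 5)
  q = 1: r = 3, s = 1 − 1·(-2) = 3, t = -19 − 1·39 = -58  (check: 407·3 + 21·(-58) = 3)
  q = 1: r = 2, s = -2 − 1·3 = -5, t = 39 − 1·(-58) = 97  (check: 407·(-5) + 21·97 = 2)
  q = 1: r = 1, s = 3 − 1·(-5) = 8, t = -58 − 1·97 = -155  (check: 407·8 + 21·(-155) = 1)
The row with r = 1 (the gcd) gives the Bezout coefficients s = 8, t = -155.
Result: 407 · (8) + 21 · (-155) = 1.

gcd(407, 21) = 1; s = 8, t = -155 (check: 407·8 + 21·(-155) = 1).


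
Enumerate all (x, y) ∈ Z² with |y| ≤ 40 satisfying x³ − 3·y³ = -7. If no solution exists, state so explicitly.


The equation is x³ - 3y³ = -7. For fixed y, x³ = 3·y³ − 7, so a solution requires the RHS to be a perfect cube.
Strategy: iterate y from -40 to 40, compute RHS = 3·y³ − 7, and check whether it is a (positive or negative) perfect cube.
Check small values of y:
  y = 0: RHS = -7 is not a perfect cube.
  y = 1: RHS = -4 is not a perfect cube.
  y = -1: RHS = -10 is not a perfect cube.
  y = 2: RHS = 17 is not a perfect cube.
  y = -2: RHS = -31 is not a perfect cube.
  y = 3: RHS = 74 is not a perfect cube.
  y = -3: RHS = -88 is not a perfect cube.
Continuing the search up to |y| = 40 finds no solutions either.
No (x, y) in the scanned range satisfies the equation.

No integer solutions with |y| ≤ 40.


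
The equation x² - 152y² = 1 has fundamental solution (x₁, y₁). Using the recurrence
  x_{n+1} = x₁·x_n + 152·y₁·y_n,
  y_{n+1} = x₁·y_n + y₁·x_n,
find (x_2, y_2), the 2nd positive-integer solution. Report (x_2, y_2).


Step 1: Find the fundamental solution (x₁, y₁) of x² - 152y² = 1.
  Expand √152 as a continued fraction. a₀ = ⌊√152⌋ = 12; iterate m_{k+1} = d_k·a_k − m_k, d_{k+1} = (152 − m_{k+1}²)/d_k, a_{k+1} = ⌊(a₀ + m_{k+1})/d_{k+1}⌋ (starting m₀ = 0, d₀ = 1), with convergents p_k = a_k·p_{k-1} + p_{k-2}, q_k = a_k·q_{k-1} + q_{k-2} (p₋₁ = 1, q₋₁ = 0):
  k = 0: a₀ = 12; p₀/q₀ = 12/1; p₀² − 152·q₀² = 144 − 152 = -8.
  k = 1: m = 12, d = 8, a = ⌊(12 + 12)/8⌋ = 3; p/q = (3·12 + 1)/(3·1 + 0) = 37/3; p² − 152·q² = 1369 − 1368 = 1.
  The first convergent with p² − 152·q² = 1 gives the fundamental solution (x₁, y₁) = (37, 3).
Step 2: Apply the recurrence (x_{n+1}, y_{n+1}) = (x₁x_n + 152y₁y_n, x₁y_n + y₁x_n) repeatedly.
  From (x_1, y_1) = (37, 3): x_2 = 37·37 + 152·3·3 = 2737; y_2 = 37·3 + 3·37 = 222.
Step 3: Verify x_2² - 152·y_2² = 7491169 - 7491168 = 1 (should be 1). ✓

(x_1, y_1) = (37, 3); (x_2, y_2) = (2737, 222).


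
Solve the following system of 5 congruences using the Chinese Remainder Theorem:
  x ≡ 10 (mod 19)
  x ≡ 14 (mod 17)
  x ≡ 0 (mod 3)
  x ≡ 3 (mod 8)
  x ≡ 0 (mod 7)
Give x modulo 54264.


Product of moduli M = 19 · 17 · 3 · 8 · 7 = 54264.
Merge one congruence at a time:
  Start: x ≡ 10 (mod 19).
  Combine with x ≡ 14 (mod 17); new modulus lcm = 323.
    Write x = 10 + 19·t and substitute into x ≡ 14 (mod 17): 19·t ≡ 14 − 10 = 4 (mod 17).
    Reduce coefficients mod 17: 2·t ≡ 4 (mod 17).
    The inverse of 2 mod 17 is 9 (since 2·9 = 18 = 1·17 + 1), so t ≡ 9·4 = 36 ≡ 2 (mod 17).
    Then x = 10 + 19·2 = 48, valid modulo lcm(19, 17) = 323: x ≡ 48 (mod 323).
  Combine with x ≡ 0 (mod 3); new modulus lcm = 969.
    Write x = 48 + 323·t and substitute into x ≡ 0 (mod 3): 323·t ≡ 0 − 48 = -48 (mod 3).
    Reduce coefficients mod 3: 2·t ≡ 0 (mod 3).
    The inverse of 2 mod 3 is 2 (since 2·2 = 4 = 1·3 + 1), so t ≡ 2·0 = 0 ≡ 0 (mod 3).
    Then x = 48 + 323·0 = 48, valid modulo lcm(323, 3) = 969: x ≡ 48 (mod 969).
  Combine with x ≡ 3 (mod 8); new modulus lcm = 7752.
    Write x = 48 + 969·t and substitute into x ≡ 3 (mod 8): 969·t ≡ 3 − 48 = -45 (mod 8).
    Reduce coefficients mod 8: 1·t ≡ 3 (mod 8).
    So t ≡ 3 (mod 8).
    Then x = 48 + 969·3 = 2955, valid modulo lcm(969, 8) = 7752: x ≡ 2955 (mod 7752).
  Combine with x ≡ 0 (mod 7); new modulus lcm = 54264.
    Write x = 2955 + 7752·t and substitute into x ≡ 0 (mod 7): 7752·t ≡ 0 − 2955 = -2955 (mod 7).
    Reduce coefficients mod 7: 3·t ≡ 6 (mod 7).
    The inverse of 3 mod 7 is 5 (since 3·5 = 15 = 2·7 + 1), so t ≡ 5·6 = 30 ≡ 2 (mod 7).
    Then x = 2955 + 7752·2 = 18459, valid modulo lcm(7752, 7) = 54264: x ≡ 18459 (mod 54264).
Verify against each original: 18459 mod 19 = 10, 18459 mod 17 = 14, 18459 mod 3 = 0, 18459 mod 8 = 3, 18459 mod 7 = 0.

x ≡ 18459 (mod 54264).


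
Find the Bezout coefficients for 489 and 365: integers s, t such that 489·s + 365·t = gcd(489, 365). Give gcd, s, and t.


Euclidean algorithm on (489, 365) — divide until remainder is 0:
  489 = 1 · 365 + 124
  365 = 2 · 124 + 117
  124 = 1 · 117 + 7
  117 = 16 · 7 + 5
  7 = 1 · 5 + 2
  5 = 2 · 2 + 1
  2 = 2 · 1 + 0
gcd(489, 365) = 1.
Track Bezout coefficients alongside the remainders: start with r₀ = 489 = a·1 + b·0 (s = 1, t = 0) and r₁ = 365 = a·0 + b·1 (s = 0, t = 1); each new remainder r_{k+1} = r_{k-1} − q_k·r_k inherits s_{k+1} = s_{k-1} − q_k·s_k, t_{k+1} = t_{k-1} − q_k·t_k, so r_k = a·s_k + b·t_k at every step:
  q = 1: r = 124, s = 1 − 1·0 = 1, t = 0 − 1·1 = -1  (check: 489·1 + 365·(-1) = 124)
  q = 2: r = 117, s = 0 − 2·1 = -2, t = 1 − 2·(-1) = 3  (check: 489·(-2) + 365·3 = 117)
  q = 1: r = 7, s = 1 − 1·(-2) = 3, t = -1 − 1·3 = -4  (check: 489·3 + 365·(-4) = 7)
  q = 16: r = 5, s = -2 − 16·3 = -50, t = 3 − 16·(-4) = 67  (check: 489·(-50) + 365·67 = 5)
  q = 1: r = 2, s = 3 − 1·(-50) = 53, t = -4 − 1·67 = -71  (check: 489·53 + 365·(-71) = 2)
  q = 2: r = 1, s = -50 − 2·53 = -156, t = 67 − 2·(-71) = 209  (check: 489·(-156) + 365·209 = 1)
The row with r = 1 (the gcd) gives the Bezout coefficients s = -156, t = 209.
Result: 489 · (-156) + 365 · (209) = 1.

gcd(489, 365) = 1; s = -156, t = 209 (check: 489·(-156) + 365·209 = 1).


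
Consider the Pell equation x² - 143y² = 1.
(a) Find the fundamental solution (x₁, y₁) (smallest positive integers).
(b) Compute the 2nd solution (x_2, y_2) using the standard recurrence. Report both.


Step 1: Find the fundamental solution (x₁, y₁) of x² - 143y² = 1.
  Expand √143 as a continued fraction. a₀ = ⌊√143⌋ = 11; iterate m_{k+1} = d_k·a_k − m_k, d_{k+1} = (143 − m_{k+1}²)/d_k, a_{k+1} = ⌊(a₀ + m_{k+1})/d_{k+1}⌋ (starting m₀ = 0, d₀ = 1), with convergents p_k = a_k·p_{k-1} + p_{k-2}, q_k = a_k·q_{k-1} + q_{k-2} (p₋₁ = 1, q₋₁ = 0):
  k = 0: a₀ = 11; p₀/q₀ = 11/1; p₀² − 143·q₀² = 121 − 143 = -22.
  k = 1: m = 11, d = 22, a = ⌊(11 + 11)/22⌋ = 1; p/q = (1·11 + 1)/(1·1 + 0) = 12/1; p² − 143·q² = 144 − 143 = 1.
  The first convergent with p² − 143·q² = 1 gives the fundamental solution (x₁, y₁) = (12, 1).
Step 2: Apply the recurrence (x_{n+1}, y_{n+1}) = (x₁x_n + 143y₁y_n, x₁y_n + y₁x_n) repeatedly.
  From (x_1, y_1) = (12, 1): x_2 = 12·12 + 143·1·1 = 287; y_2 = 12·1 + 1·12 = 24.
Step 3: Verify x_2² - 143·y_2² = 82369 - 82368 = 1 (should be 1). ✓

(x_1, y_1) = (12, 1); (x_2, y_2) = (287, 24).


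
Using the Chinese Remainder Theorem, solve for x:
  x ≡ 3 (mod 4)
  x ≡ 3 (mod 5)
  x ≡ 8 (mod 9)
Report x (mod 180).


Moduli 4, 5, 9 are pairwise coprime; by CRT there is a unique solution modulo M = 4 · 5 · 9 = 180.
Solve pairwise, accumulating the modulus:
  Start with x ≡ 3 (mod 4).
  Combine with x ≡ 3 (mod 5): since gcd(4, 5) = 1, we get a unique residue mod 20.
    Write x = 3 + 4·t and substitute into x ≡ 3 (mod 5): 4·t ≡ 3 − 3 = 0 (mod 5).
    The inverse of 4 mod 5 is 4 (since 4·4 = 16 = 3·5 + 1), so t ≡ 4·0 = 0 ≡ 0 (mod 5).
    Then x = 3 + 4·0 = 3, valid modulo lcm(4, 5) = 20: x ≡ 3 (mod 20).
  Combine with x ≡ 8 (mod 9): since gcd(20, 9) = 1, we get a unique residue mod 180.
    Write x = 3 + 20·t and substitute into x ≡ 8 (mod 9): 20·t ≡ 8 − 3 = 5 (mod 9).
    Reduce coefficients mod 9: 2·t ≡ 5 (mod 9).
    The inverse of 2 mod 9 is 5 (since 2·5 = 10 = 1·9 + 1), so t ≡ 5·5 = 25 ≡ 7 (mod 9).
    Then x = 3 + 20·7 = 143, valid modulo lcm(20, 9) = 180: x ≡ 143 (mod 180).
Verify: 143 mod 4 = 3 ✓, 143 mod 5 = 3 ✓, 143 mod 9 = 8 ✓.

x ≡ 143 (mod 180).
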